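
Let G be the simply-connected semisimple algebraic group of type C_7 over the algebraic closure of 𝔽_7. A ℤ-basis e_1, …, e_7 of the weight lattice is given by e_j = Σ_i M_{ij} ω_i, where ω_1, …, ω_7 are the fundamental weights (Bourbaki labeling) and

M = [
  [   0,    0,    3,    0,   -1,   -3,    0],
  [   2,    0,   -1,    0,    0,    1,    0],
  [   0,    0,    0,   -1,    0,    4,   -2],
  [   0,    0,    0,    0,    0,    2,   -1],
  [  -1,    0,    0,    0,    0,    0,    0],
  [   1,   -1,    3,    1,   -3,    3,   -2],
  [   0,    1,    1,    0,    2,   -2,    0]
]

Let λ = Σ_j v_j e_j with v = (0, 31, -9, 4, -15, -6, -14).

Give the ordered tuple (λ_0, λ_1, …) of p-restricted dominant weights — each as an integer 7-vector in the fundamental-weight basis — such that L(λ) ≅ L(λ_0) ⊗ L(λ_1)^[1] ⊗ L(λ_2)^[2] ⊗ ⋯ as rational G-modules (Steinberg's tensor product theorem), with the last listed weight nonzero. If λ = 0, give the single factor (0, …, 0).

((6, 3, 0, 2, 0, 1, 4),)

Compute c_i = Σ_j M_{ij} v_j with v = (0, 31, -9, 4, -15, -6, -14):
  c_1 = 0·0 + 0·31 + (3)·(-9) + 0·4 + (-1)·(-15) + (-3)·(-6) + (0)·(-14) = 6
  c_2 = 2·0 + 0·31 + (-1)·(-9) + 0·4 + (0)·(-15) + (1)·(-6) + (0)·(-14) = 3
  c_3 = 0·0 + 0·31 + (0)·(-9) + (-1)·(4) + (0)·(-15) + (4)·(-6) + (-2)·(-14) = 0
  c_4 = 0·0 + 0·31 + (0)·(-9) + 0·4 + (0)·(-15) + (2)·(-6) + (-1)·(-14) = 2
  c_5 = (-1)·(0) + 0·31 + (0)·(-9) + 0·4 + (0)·(-15) + (0)·(-6) + (0)·(-14) = 0
  c_6 = 1·0 + (-1)·(31) + (3)·(-9) + 1·4 + (-3)·(-15) + (3)·(-6) + (-2)·(-14) = 1
  c_7 = 0·0 + 1·31 + (1)·(-9) + 0·4 + (2)·(-15) + (-2)·(-6) + (0)·(-14) = 4
Base-7 expansion of each c_i:
  c_1 = 6 = 6·7^0
  c_2 = 3 = 3·7^0
  c_3 = 0
  c_4 = 2 = 2·7^0
  c_5 = 0
  c_6 = 1 = 1·7^0
  c_7 = 4 = 4·7^0
λ_0 = (6, 3, 0, 2, 0, 1, 4)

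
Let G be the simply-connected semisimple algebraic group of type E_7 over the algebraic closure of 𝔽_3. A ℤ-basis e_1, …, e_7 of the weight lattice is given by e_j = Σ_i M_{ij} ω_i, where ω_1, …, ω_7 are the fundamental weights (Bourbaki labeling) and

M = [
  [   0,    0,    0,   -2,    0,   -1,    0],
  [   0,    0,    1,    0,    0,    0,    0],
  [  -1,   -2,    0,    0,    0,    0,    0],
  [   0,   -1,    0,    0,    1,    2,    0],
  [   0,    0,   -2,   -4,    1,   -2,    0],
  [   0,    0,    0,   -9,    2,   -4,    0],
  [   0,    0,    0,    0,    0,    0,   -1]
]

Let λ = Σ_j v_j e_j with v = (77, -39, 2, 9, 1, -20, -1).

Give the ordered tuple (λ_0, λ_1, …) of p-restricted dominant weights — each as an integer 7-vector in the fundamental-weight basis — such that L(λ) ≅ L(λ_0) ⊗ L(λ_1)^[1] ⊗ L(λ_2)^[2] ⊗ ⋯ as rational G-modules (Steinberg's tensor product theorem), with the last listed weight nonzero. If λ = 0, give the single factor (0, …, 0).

In the fundamental-weight basis, λ has coordinates c = M·v (v = (77, -39, 2, 9, 1, -20, -1)):
  c_1 = 0*77 + 0*-39 + 0*2 + -2*9 + 0*1 + -1*-20 + 0*-1 = 2
  c_2 = 0*77 + 0*-39 + 1*2 + 0*9 + 0*1 + 0*-20 + 0*-1 = 2
  c_3 = -1*77 + -2*-39 + 0*2 + 0*9 + 0*1 + 0*-20 + 0*-1 = 1
  c_4 = 0*77 + -1*-39 + 0*2 + 0*9 + 1*1 + 2*-20 + 0*-1 = 0
  c_5 = 0*77 + 0*-39 + -2*2 + -4*9 + 1*1 + -2*-20 + 0*-1 = 1
  c_6 = 0*77 + 0*-39 + 0*2 + -9*9 + 2*1 + -4*-20 + 0*-1 = 1
  c_7 = 0*77 + 0*-39 + 0*2 + 0*9 + 0*1 + 0*-20 + -1*-1 = 1
Base-3 expansion of each c_i:
  c_1 = 2 = 2·3^0
  c_2 = 2 = 2·3^0
  c_3 = 1 = 1·3^0
  c_4 = 0
  c_5 = 1 = 1·3^0
  c_6 = 1 = 1·3^0
  c_7 = 1 = 1·3^0
Factor λ_0 = (2, 2, 1, 0, 1, 1, 1)

((2, 2, 1, 0, 1, 1, 1),)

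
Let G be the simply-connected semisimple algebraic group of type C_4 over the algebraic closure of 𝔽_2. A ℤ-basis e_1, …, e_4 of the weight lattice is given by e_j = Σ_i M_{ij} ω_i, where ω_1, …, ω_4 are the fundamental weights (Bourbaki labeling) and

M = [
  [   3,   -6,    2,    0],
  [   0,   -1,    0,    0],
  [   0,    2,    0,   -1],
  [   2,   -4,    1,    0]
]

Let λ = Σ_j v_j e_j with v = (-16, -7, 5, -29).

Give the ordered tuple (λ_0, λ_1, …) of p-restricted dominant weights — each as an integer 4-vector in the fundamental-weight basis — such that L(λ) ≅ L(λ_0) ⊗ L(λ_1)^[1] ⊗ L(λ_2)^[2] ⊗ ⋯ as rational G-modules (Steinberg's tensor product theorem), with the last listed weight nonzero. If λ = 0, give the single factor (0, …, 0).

((0, 1, 1, 1), (0, 1, 1, 0), (1, 1, 1, 0), (0, 0, 1, 0))

ω-coordinates c = M·v, v = (-16, -7, 5, -29):
  c_1 = (3)·(-16) + (-6)·(-7) + 2·5 + (0)·(-29) = 4
  c_2 = (0)·(-16) + (-1)·(-7) + 0·5 + (0)·(-29) = 7
  c_3 = (0)·(-16) + (2)·(-7) + 0·5 + (-1)·(-29) = 15
  c_4 = (2)·(-16) + (-4)·(-7) + 1·5 + (0)·(-29) = 1
Expand coordinatewise in base 2:
  c_1 = 4 = 0·2^0 + 0·2^1 + 1·2^2
  c_2 = 7 = 1·2^0 + 1·2^1 + 1·2^2
  c_3 = 15 = 1·2^0 + 1·2^1 + 1·2^2 + 1·2^3
  c_4 = 1 = 1·2^0
λ_0 = (0, 1, 1, 1)
λ_1 = (0, 1, 1, 0)
λ_2 = (1, 1, 1, 0)
λ_3 = (0, 0, 1, 0)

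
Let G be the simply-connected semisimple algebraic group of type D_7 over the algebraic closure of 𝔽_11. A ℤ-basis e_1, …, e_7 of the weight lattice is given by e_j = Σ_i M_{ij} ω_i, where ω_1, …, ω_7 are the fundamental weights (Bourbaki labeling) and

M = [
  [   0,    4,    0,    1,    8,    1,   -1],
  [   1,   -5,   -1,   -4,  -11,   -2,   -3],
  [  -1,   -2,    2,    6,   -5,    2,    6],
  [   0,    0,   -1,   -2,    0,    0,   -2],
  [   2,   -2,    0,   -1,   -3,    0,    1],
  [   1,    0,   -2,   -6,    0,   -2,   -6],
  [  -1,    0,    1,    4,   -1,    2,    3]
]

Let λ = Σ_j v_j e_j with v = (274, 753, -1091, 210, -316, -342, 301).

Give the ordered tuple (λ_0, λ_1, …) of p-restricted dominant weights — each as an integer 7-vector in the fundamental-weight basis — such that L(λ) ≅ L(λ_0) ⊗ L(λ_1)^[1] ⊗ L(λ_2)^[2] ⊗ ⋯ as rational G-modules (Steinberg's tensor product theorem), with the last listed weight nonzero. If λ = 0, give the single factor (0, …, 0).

Change of basis e → ω: c = M·v where v = (274, 753, -1091, 210, -316, -342, 301):
  c_1 = 0·274 + 4·753 + (0)·(-1091) + 1·210 + (8)·(-316) + (1)·(-342) + (-1)·(301) = 51
  c_2 = 1·274 + (-5)·(753) + (-1)·(-1091) + (-4)·(210) + (-11)·(-316) + (-2)·(-342) + (-3)·(301) = 17
  c_3 = (-1)·(274) + (-2)·(753) + (2)·(-1091) + 6·210 + (-5)·(-316) + (2)·(-342) + 6·301 = 0
  c_4 = 0·274 + 0·753 + (-1)·(-1091) + (-2)·(210) + (0)·(-316) + (0)·(-342) + (-2)·(301) = 69
  c_5 = 2·274 + (-2)·(753) + (0)·(-1091) + (-1)·(210) + (-3)·(-316) + (0)·(-342) + 1·301 = 81
  c_6 = 1·274 + 0·753 + (-2)·(-1091) + (-6)·(210) + (0)·(-316) + (-2)·(-342) + (-6)·(301) = 74
  c_7 = (-1)·(274) + 0·753 + (1)·(-1091) + 4·210 + (-1)·(-316) + (2)·(-342) + 3·301 = 10
Expand coordinatewise in base 11:
  c_1 = 51 = 7·11^0 + 4·11^1
  c_2 = 17 = 6·11^0 + 1·11^1
  c_3 = 0
  c_4 = 69 = 3·11^0 + 6·11^1
  c_5 = 81 = 4·11^0 + 7·11^1
  c_6 = 74 = 8·11^0 + 6·11^1
  c_7 = 10 = 10·11^0
p-restricted factor λ_0 = (7, 6, 0, 3, 4, 8, 10)
p-restricted factor λ_1 = (4, 1, 0, 6, 7, 6, 0)

((7, 6, 0, 3, 4, 8, 10), (4, 1, 0, 6, 7, 6, 0))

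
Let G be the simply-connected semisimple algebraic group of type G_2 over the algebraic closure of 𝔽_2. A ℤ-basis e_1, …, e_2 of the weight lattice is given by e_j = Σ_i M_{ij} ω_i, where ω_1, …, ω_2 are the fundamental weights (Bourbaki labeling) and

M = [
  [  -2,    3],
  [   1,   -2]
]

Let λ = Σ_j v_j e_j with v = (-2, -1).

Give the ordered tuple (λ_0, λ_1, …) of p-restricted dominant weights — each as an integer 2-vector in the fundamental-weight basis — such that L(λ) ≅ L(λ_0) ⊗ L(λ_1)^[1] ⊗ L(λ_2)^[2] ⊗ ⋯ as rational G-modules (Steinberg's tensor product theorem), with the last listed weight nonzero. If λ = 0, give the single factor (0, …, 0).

In the fundamental-weight basis, λ has coordinates c = M·v (v = (-2, -1)):
  c_1 = (-2)·(-2) + (3)·(-1) = 1
  c_2 = (1)·(-2) + (-2)·(-1) = 0
Expand coordinatewise in base 2:
  c_1 = 1 = 1·2^0
  c_2 = 0
λ_0 = (1, 0)

((1, 0),)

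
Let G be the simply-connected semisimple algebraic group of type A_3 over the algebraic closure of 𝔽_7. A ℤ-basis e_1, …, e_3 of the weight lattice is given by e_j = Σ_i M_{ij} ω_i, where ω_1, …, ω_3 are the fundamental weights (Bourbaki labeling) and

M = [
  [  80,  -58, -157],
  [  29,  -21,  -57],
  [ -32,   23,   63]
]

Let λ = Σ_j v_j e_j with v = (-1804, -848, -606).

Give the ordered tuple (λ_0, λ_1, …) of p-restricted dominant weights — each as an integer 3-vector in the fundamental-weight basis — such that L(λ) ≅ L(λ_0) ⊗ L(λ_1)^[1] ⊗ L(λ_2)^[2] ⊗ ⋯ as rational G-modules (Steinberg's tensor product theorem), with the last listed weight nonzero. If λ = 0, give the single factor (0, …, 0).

Compute c_i = Σ_j M_{ij} v_j with v = (-1804, -848, -606):
  c_1 = (80)·(-1804) + (-58)·(-848) + (-157)·(-606) = 6
  c_2 = (29)·(-1804) + (-21)·(-848) + (-57)·(-606) = 34
  c_3 = (-32)·(-1804) + (23)·(-848) + (63)·(-606) = 46
Writing each c_i in base p = 7:
  c_1 = 6 = 6·7^0
  c_2 = 34 = 6·7^0 + 4·7^1
  c_3 = 46 = 4·7^0 + 6·7^1
Factor λ_0 = (6, 6, 4)
Factor λ_1 = (0, 4, 6)

((6, 6, 4), (0, 4, 6))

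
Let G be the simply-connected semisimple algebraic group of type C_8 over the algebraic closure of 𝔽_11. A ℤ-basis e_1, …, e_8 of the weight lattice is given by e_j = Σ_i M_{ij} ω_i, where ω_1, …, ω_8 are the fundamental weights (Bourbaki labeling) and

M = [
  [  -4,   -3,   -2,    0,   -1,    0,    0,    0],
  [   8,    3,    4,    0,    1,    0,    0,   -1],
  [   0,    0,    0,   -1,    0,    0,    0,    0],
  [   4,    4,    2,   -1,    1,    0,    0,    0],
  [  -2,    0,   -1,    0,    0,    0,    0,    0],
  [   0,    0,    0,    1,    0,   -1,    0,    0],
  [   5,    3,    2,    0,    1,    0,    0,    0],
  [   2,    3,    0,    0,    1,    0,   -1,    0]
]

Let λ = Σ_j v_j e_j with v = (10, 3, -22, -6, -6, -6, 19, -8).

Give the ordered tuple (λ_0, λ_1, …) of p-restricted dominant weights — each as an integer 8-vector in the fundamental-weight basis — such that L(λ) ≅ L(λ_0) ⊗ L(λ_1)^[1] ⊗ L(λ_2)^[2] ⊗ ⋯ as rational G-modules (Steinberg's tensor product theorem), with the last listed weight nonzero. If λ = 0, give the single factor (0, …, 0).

((1, 3, 6, 8, 2, 0, 9, 4),)

Converting to the ω-basis (c_i = row i of M dotted with v = (10, 3, -22, -6, -6, -6, 19, -8)):
  c_1 = (-4)·(10) + (-3)·(3) + (-2)·(-22) + (0)·(-6) + (-1)·(-6) + (0)·(-6) + 0·19 + (0)·(-8) = 1
  c_2 = 8·10 + 3·3 + (4)·(-22) + (0)·(-6) + (1)·(-6) + (0)·(-6) + 0·19 + (-1)·(-8) = 3
  c_3 = 0·10 + 0·3 + (0)·(-22) + (-1)·(-6) + (0)·(-6) + (0)·(-6) + 0·19 + (0)·(-8) = 6
  c_4 = 4·10 + 4·3 + (2)·(-22) + (-1)·(-6) + (1)·(-6) + (0)·(-6) + 0·19 + (0)·(-8) = 8
  c_5 = (-2)·(10) + 0·3 + (-1)·(-22) + (0)·(-6) + (0)·(-6) + (0)·(-6) + 0·19 + (0)·(-8) = 2
  c_6 = 0·10 + 0·3 + (0)·(-22) + (1)·(-6) + (0)·(-6) + (-1)·(-6) + 0·19 + (0)·(-8) = 0
  c_7 = 5·10 + 3·3 + (2)·(-22) + (0)·(-6) + (1)·(-6) + (0)·(-6) + 0·19 + (0)·(-8) = 9
  c_8 = 2·10 + 3·3 + (0)·(-22) + (0)·(-6) + (1)·(-6) + (0)·(-6) + (-1)·(19) + (0)·(-8) = 4
p = 11; digits c_i = Σ_j d_{ij}·11^j, 0 ≤ d_{ij} < 11:
  c_1 = 1 = 1·11^0
  c_2 = 3 = 3·11^0
  c_3 = 6 = 6·11^0
  c_4 = 8 = 8·11^0
  c_5 = 2 = 2·11^0
  c_6 = 0
  c_7 = 9 = 9·11^0
  c_8 = 4 = 4·11^0
p-restricted factor λ_0 = (1, 3, 6, 8, 2, 0, 9, 4)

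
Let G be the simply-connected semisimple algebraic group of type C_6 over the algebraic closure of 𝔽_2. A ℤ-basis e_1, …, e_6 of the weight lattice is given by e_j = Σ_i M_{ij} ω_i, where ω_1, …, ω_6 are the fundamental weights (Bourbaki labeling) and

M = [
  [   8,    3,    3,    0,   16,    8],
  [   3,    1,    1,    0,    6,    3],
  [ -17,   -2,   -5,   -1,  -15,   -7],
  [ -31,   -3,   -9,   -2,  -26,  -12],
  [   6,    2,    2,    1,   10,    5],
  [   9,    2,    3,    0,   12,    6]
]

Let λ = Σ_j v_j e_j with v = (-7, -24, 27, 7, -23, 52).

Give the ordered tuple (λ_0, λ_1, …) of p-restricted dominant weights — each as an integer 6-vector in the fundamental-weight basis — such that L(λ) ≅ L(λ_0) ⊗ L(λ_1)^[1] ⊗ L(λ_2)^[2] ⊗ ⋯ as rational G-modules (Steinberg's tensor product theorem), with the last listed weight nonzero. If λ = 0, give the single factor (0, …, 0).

Compute c_i = Σ_j M_{ij} v_j with v = (-7, -24, 27, 7, -23, 52):
  c_1 = (8)·(-7) + (3)·(-24) + (3)·(27) + (0)·(7) + (16)·(-23) + (8)·(52) = 1
  c_2 = (3)·(-7) + (1)·(-24) + (1)·(27) + (0)·(7) + (6)·(-23) + (3)·(52) = 0
  c_3 = (-17)·(-7) + (-2)·(-24) + (-5)·(27) + (-1)·(7) + (-15)·(-23) + (-7)·(52) = 6
  c_4 = (-31)·(-7) + (-3)·(-24) + (-9)·(27) + (-2)·(7) + (-26)·(-23) + (-12)·(52) = 6
  c_5 = (6)·(-7) + (2)·(-24) + (2)·(27) + (1)·(7) + (10)·(-23) + (5)·(52) = 1
  c_6 = (9)·(-7) + (2)·(-24) + (3)·(27) + (0)·(7) + (12)·(-23) + (6)·(52) = 6
Expand coordinatewise in base 2:
  c_1 = 1 = 1·2^0
  c_2 = 0
  c_3 = 6 = 0·2^0 + 1·2^1 + 1·2^2
  c_4 = 6 = 0·2^0 + 1·2^1 + 1·2^2
  c_5 = 1 = 1·2^0
  c_6 = 6 = 0·2^0 + 1·2^1 + 1·2^2
p-restricted factor λ_0 = (1, 0, 0, 0, 1, 0)
p-restricted factor λ_1 = (0, 0, 1, 1, 0, 1)
p-restricted factor λ_2 = (0, 0, 1, 1, 0, 1)

((1, 0, 0, 0, 1, 0), (0, 0, 1, 1, 0, 1), (0, 0, 1, 1, 0, 1))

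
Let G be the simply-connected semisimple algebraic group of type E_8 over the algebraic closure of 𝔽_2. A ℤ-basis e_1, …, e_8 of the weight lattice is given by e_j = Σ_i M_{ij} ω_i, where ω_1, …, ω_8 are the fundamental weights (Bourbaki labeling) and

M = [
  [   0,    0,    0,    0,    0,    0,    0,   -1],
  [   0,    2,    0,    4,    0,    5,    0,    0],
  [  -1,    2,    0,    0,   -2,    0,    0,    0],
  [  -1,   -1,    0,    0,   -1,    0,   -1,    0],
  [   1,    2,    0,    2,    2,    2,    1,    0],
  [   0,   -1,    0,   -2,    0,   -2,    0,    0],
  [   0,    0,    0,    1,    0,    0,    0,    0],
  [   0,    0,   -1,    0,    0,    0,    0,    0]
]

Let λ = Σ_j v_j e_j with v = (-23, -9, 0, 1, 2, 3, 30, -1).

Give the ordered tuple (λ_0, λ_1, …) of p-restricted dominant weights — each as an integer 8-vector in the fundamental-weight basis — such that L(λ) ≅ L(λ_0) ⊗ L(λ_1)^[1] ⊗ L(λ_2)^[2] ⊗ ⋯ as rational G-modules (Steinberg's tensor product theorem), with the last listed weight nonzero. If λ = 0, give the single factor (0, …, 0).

((1, 1, 1, 0, 1, 1, 1, 0),)

Change of basis e → ω: c = M·v where v = (-23, -9, 0, 1, 2, 3, 30, -1):
  c_1 = 0*-23 + 0*-9 + 0*0 + 0*1 + 0*2 + 0*3 + 0*30 + -1*-1 = 1
  c_2 = 0*-23 + 2*-9 + 0*0 + 4*1 + 0*2 + 5*3 + 0*30 + 0*-1 = 1
  c_3 = -1*-23 + 2*-9 + 0*0 + 0*1 + -2*2 + 0*3 + 0*30 + 0*-1 = 1
  c_4 = -1*-23 + -1*-9 + 0*0 + 0*1 + -1*2 + 0*3 + -1*30 + 0*-1 = 0
  c_5 = 1*-23 + 2*-9 + 0*0 + 2*1 + 2*2 + 2*3 + 1*30 + 0*-1 = 1
  c_6 = 0*-23 + -1*-9 + 0*0 + -2*1 + 0*2 + -2*3 + 0*30 + 0*-1 = 1
  c_7 = 0*-23 + 0*-9 + 0*0 + 1*1 + 0*2 + 0*3 + 0*30 + 0*-1 = 1
  c_8 = 0*-23 + 0*-9 + -1*0 + 0*1 + 0*2 + 0*3 + 0*30 + 0*-1 = 0
Writing each c_i in base p = 2:
  c_1 = 1 = 1·2^0
  c_2 = 1 = 1·2^0
  c_3 = 1 = 1·2^0
  c_4 = 0
  c_5 = 1 = 1·2^0
  c_6 = 1 = 1·2^0
  c_7 = 1 = 1·2^0
  c_8 = 0
λ_0 = (1, 1, 1, 0, 1, 1, 1, 0)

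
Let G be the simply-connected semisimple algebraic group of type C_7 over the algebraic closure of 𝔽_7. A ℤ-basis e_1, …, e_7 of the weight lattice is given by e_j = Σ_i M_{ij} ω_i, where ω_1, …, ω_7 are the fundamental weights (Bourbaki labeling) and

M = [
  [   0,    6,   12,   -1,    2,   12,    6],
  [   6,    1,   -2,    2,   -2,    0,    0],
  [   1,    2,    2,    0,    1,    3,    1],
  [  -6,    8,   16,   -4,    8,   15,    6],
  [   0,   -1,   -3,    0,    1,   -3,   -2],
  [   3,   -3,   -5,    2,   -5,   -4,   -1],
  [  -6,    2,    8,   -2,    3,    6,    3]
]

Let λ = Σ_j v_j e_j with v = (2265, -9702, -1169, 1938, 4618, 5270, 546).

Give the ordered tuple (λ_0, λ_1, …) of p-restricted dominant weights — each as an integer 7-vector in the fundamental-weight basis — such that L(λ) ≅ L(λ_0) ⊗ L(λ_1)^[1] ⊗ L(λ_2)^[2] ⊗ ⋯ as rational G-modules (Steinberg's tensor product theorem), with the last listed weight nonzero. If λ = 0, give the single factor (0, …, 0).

In the fundamental-weight basis, λ has coordinates c = M·v (v = (2265, -9702, -1169, 1938, 4618, 5270, 546)):
  c_1 = 0·2265 + (6)·(-9702) + (12)·(-1169) + (-1)·(1938) + 2·4618 + 12·5270 + 6·546 = 1574
  c_2 = 6·2265 + (1)·(-9702) + (-2)·(-1169) + 2·1938 + (-2)·(4618) + 0·5270 + 0·546 = 866
  c_3 = 1·2265 + (2)·(-9702) + (2)·(-1169) + 0·1938 + 1·4618 + 3·5270 + 1·546 = 1497
  c_4 = (-6)·(2265) + (8)·(-9702) + (16)·(-1169) + (-4)·(1938) + 8·4618 + 15·5270 + 6·546 = 1608
  c_5 = 0·2265 + (-1)·(-9702) + (-3)·(-1169) + 0·1938 + 1·4618 + (-3)·(5270) + (-2)·(546) = 925
  c_6 = 3·2265 + (-3)·(-9702) + (-5)·(-1169) + 2·1938 + (-5)·(4618) + (-4)·(5270) + (-1)·(546) = 906
  c_7 = (-6)·(2265) + (2)·(-9702) + (8)·(-1169) + (-2)·(1938) + 3·4618 + 6·5270 + 3·546 = 890
Writing each c_i in base p = 7:
  c_1 = 1574 = 6·7^0 + 0·7^1 + 4·7^2 + 4·7^3
  c_2 = 866 = 5·7^0 + 4·7^1 + 3·7^2 + 2·7^3
  c_3 = 1497 = 6·7^0 + 3·7^1 + 2·7^2 + 4·7^3
  c_4 = 1608 = 5·7^0 + 5·7^1 + 4·7^2 + 4·7^3
  c_5 = 925 = 1·7^0 + 6·7^1 + 4·7^2 + 2·7^3
  c_6 = 906 = 3·7^0 + 3·7^1 + 4·7^2 + 2·7^3
  c_7 = 890 = 1·7^0 + 1·7^1 + 4·7^2 + 2·7^3
λ_0 = (6, 5, 6, 5, 1, 3, 1)
λ_1 = (0, 4, 3, 5, 6, 3, 1)
λ_2 = (4, 3, 2, 4, 4, 4, 4)
λ_3 = (4, 2, 4, 4, 2, 2, 2)

((6, 5, 6, 5, 1, 3, 1), (0, 4, 3, 5, 6, 3, 1), (4, 3, 2, 4, 4, 4, 4), (4, 2, 4, 4, 2, 2, 2))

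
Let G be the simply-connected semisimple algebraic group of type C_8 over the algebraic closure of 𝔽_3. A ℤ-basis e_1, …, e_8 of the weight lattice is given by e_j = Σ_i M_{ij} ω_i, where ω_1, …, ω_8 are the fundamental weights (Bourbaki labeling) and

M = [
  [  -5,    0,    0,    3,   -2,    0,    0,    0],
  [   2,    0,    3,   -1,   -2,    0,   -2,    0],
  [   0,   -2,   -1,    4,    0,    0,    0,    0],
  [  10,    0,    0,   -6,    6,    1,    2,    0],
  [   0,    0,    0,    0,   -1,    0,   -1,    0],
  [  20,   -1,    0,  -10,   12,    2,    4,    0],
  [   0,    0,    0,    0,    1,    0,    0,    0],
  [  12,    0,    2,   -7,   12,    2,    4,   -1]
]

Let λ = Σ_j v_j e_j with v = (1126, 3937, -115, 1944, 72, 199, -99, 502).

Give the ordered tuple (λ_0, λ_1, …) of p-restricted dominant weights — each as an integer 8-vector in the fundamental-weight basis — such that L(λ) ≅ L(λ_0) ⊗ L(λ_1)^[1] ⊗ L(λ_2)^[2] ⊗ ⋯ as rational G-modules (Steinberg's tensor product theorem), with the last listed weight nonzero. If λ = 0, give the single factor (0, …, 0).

Change of basis e → ω: c = M·v where v = (1126, 3937, -115, 1944, 72, 199, -99, 502):
  c_1 = -5*1126 + 0*3937 + 0*-115 + 3*1944 + -2*72 + 0*199 + 0*-99 + 0*502 = 58
  c_2 = 2*1126 + 0*3937 + 3*-115 + -1*1944 + -2*72 + 0*199 + -2*-99 + 0*502 = 17
  c_3 = 0*1126 + -2*3937 + -1*-115 + 4*1944 + 0*72 + 0*199 + 0*-99 + 0*502 = 17
  c_4 = 10*1126 + 0*3937 + 0*-115 + -6*1944 + 6*72 + 1*199 + 2*-99 + 0*502 = 29
  c_5 = 0*1126 + 0*3937 + 0*-115 + 0*1944 + -1*72 + 0*199 + -1*-99 + 0*502 = 27
  c_6 = 20*1126 + -1*3937 + 0*-115 + -10*1944 + 12*72 + 2*199 + 4*-99 + 0*502 = 9
  c_7 = 0*1126 + 0*3937 + 0*-115 + 0*1944 + 1*72 + 0*199 + 0*-99 + 0*502 = 72
  c_8 = 12*1126 + 0*3937 + 2*-115 + -7*1944 + 12*72 + 2*199 + 4*-99 + -1*502 = 38
Writing each c_i in base p = 3:
  c_1 = 58 = 1·3^0 + 1·3^1 + 0·3^2 + 2·3^3
  c_2 = 17 = 2·3^0 + 2·3^1 + 1·3^2
  c_3 = 17 = 2·3^0 + 2·3^1 + 1·3^2
  c_4 = 29 = 2·3^0 + 0·3^1 + 0·3^2 + 1·3^3
  c_5 = 27 = 0·3^0 + 0·3^1 + 0·3^2 + 1·3^3
  c_6 = 9 = 0·3^0 + 0·3^1 + 1·3^2
  c_7 = 72 = 0·3^0 + 0·3^1 + 2·3^2 + 2·3^3
  c_8 = 38 = 2·3^0 + 0·3^1 + 1·3^2 + 1·3^3
Factor λ_0 = (1, 2, 2, 2, 0, 0, 0, 2)
Factor λ_1 = (1, 2, 2, 0, 0, 0, 0, 0)
Factor λ_2 = (0, 1, 1, 0, 0, 1, 2, 1)
Factor λ_3 = (2, 0, 0, 1, 1, 0, 2, 1)

((1, 2, 2, 2, 0, 0, 0, 2), (1, 2, 2, 0, 0, 0, 0, 0), (0, 1, 1, 0, 0, 1, 2, 1), (2, 0, 0, 1, 1, 0, 2, 1))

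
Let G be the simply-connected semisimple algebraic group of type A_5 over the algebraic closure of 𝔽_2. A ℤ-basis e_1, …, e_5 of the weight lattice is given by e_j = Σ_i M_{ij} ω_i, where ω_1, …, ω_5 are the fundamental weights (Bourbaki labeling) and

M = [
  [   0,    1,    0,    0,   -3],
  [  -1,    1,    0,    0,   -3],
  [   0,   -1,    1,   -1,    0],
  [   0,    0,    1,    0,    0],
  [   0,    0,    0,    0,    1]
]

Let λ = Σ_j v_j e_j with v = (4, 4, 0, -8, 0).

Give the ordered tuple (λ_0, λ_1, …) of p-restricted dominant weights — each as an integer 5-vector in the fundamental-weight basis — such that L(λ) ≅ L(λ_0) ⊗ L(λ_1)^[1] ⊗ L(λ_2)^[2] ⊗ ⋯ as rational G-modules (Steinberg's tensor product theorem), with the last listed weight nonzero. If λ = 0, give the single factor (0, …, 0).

Converting to the ω-basis (c_i = row i of M dotted with v = (4, 4, 0, -8, 0)):
  c_1 = 0*4 + 1*4 + 0*0 + 0*-8 + -3*0 = 4
  c_2 = -1*4 + 1*4 + 0*0 + 0*-8 + -3*0 = 0
  c_3 = 0*4 + -1*4 + 1*0 + -1*-8 + 0*0 = 4
  c_4 = 0*4 + 0*4 + 1*0 + 0*-8 + 0*0 = 0
  c_5 = 0*4 + 0*4 + 0*0 + 0*-8 + 1*0 = 0
Base-2 expansion of each c_i:
  c_1 = 4 = 0·2^0 + 0·2^1 + 1·2^2
  c_2 = 0
  c_3 = 4 = 0·2^0 + 0·2^1 + 1·2^2
  c_4 = 0
  c_5 = 0
λ_0 = (0, 0, 0, 0, 0)
λ_1 = (0, 0, 0, 0, 0)
λ_2 = (1, 0, 1, 0, 0)

((0, 0, 0, 0, 0), (0, 0, 0, 0, 0), (1, 0, 1, 0, 0))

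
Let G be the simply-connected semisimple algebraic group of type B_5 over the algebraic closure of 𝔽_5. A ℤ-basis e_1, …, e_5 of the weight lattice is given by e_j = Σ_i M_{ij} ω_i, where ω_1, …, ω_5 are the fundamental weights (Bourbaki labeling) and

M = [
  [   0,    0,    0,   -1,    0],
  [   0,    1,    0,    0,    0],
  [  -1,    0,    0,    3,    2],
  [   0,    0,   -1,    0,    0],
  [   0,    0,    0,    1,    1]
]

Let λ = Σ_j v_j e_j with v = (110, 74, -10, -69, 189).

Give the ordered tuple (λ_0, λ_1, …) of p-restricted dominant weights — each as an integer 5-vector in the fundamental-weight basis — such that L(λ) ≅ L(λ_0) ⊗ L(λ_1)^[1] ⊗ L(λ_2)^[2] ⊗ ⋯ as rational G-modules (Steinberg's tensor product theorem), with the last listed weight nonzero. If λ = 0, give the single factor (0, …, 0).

Compute c_i = Σ_j M_{ij} v_j with v = (110, 74, -10, -69, 189):
  c_1 = 0*110 + 0*74 + 0*-10 + -1*-69 + 0*189 = 69
  c_2 = 0*110 + 1*74 + 0*-10 + 0*-69 + 0*189 = 74
  c_3 = -1*110 + 0*74 + 0*-10 + 3*-69 + 2*189 = 61
  c_4 = 0*110 + 0*74 + -1*-10 + 0*-69 + 0*189 = 10
  c_5 = 0*110 + 0*74 + 0*-10 + 1*-69 + 1*189 = 120
Expand coordinatewise in base 5:
  c_1 = 69 = 4·5^0 + 3·5^1 + 2·5^2
  c_2 = 74 = 4·5^0 + 4·5^1 + 2·5^2
  c_3 = 61 = 1·5^0 + 2·5^1 + 2·5^2
  c_4 = 10 = 0·5^0 + 2·5^1
  c_5 = 120 = 0·5^0 + 4·5^1 + 4·5^2
λ_0 = (4, 4, 1, 0, 0)
λ_1 = (3, 4, 2, 2, 4)
λ_2 = (2, 2, 2, 0, 4)

((4, 4, 1, 0, 0), (3, 4, 2, 2, 4), (2, 2, 2, 0, 4))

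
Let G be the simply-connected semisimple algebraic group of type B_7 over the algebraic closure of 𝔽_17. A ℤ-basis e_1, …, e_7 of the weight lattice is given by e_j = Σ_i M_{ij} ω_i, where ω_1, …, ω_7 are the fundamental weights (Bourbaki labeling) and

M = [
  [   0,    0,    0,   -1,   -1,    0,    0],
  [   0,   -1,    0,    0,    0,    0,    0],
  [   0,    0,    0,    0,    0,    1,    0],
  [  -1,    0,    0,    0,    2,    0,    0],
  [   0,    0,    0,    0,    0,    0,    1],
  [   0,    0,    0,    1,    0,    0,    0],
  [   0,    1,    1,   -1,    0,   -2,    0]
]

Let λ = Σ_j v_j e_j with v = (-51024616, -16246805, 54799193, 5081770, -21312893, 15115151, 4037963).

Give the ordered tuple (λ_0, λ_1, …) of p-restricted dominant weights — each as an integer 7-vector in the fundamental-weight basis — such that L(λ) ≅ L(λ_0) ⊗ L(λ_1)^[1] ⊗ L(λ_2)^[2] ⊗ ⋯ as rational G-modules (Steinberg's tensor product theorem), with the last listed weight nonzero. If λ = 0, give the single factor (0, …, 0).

((16, 7, 9, 14, 4, 11, 14), (0, 5, 9, 11, 3, 16, 2), (12, 15, 9, 8, 15, 5, 9), (5, 8, 16, 9, 5, 14, 13), (7, 7, 10, 15, 14, 9, 4), (11, 11, 10, 5, 2, 3, 2))

ω-coordinates c = M·v, v = (-51024616, -16246805, 54799193, 5081770, -21312893, 15115151, 4037963):
  c_1 = (0)·(-51024616) + (0)·(-16246805) + (0)·(54799193) + (-1)·(5081770) + (-1)·(-21312893) + (0)·(15115151) + (0)·(4037963) = 16231123
  c_2 = (0)·(-51024616) + (-1)·(-16246805) + (0)·(54799193) + (0)·(5081770) + (0)·(-21312893) + (0)·(15115151) + (0)·(4037963) = 16246805
  c_3 = (0)·(-51024616) + (0)·(-16246805) + (0)·(54799193) + (0)·(5081770) + (0)·(-21312893) + (1)·(15115151) + (0)·(4037963) = 15115151
  c_4 = (-1)·(-51024616) + (0)·(-16246805) + (0)·(54799193) + (0)·(5081770) + (2)·(-21312893) + (0)·(15115151) + (0)·(4037963) = 8398830
  c_5 = (0)·(-51024616) + (0)·(-16246805) + (0)·(54799193) + (0)·(5081770) + (0)·(-21312893) + (0)·(15115151) + (1)·(4037963) = 4037963
  c_6 = (0)·(-51024616) + (0)·(-16246805) + (0)·(54799193) + (1)·(5081770) + (0)·(-21312893) + (0)·(15115151) + (0)·(4037963) = 5081770
  c_7 = (0)·(-51024616) + (1)·(-16246805) + (1)·(54799193) + (-1)·(5081770) + (0)·(-21312893) + (-2)·(15115151) + (0)·(4037963) = 3240316
p = 17; digits c_i = Σ_j d_{ij}·17^j, 0 ≤ d_{ij} < 17:
  c_1 = 16231123 = 16·17^0 + 0·17^1 + 12·17^2 + 5·17^3 + 7·17^4 + 11·17^5
  c_2 = 16246805 = 7·17^0 + 5·17^1 + 15·17^2 + 8·17^3 + 7·17^4 + 11·17^5
  c_3 = 15115151 = 9·17^0 + 9·17^1 + 9·17^2 + 16·17^3 + 10·17^4 + 10·17^5
  c_4 = 8398830 = 14·17^0 + 11·17^1 + 8·17^2 + 9·17^3 + 15·17^4 + 5·17^5
  c_5 = 4037963 = 4·17^0 + 3·17^1 + 15·17^2 + 5·17^3 + 14·17^4 + 2·17^5
  c_6 = 5081770 = 11·17^0 + 16·17^1 + 5·17^2 + 14·17^3 + 9·17^4 + 3·17^5
  c_7 = 3240316 = 14·17^0 + 2·17^1 + 9·17^2 + 13·17^3 + 4·17^4 + 2·17^5
λ_0 = (16, 7, 9, 14, 4, 11, 14)
λ_1 = (0, 5, 9, 11, 3, 16, 2)
λ_2 = (12, 15, 9, 8, 15, 5, 9)
λ_3 = (5, 8, 16, 9, 5, 14, 13)
λ_4 = (7, 7, 10, 15, 14, 9, 4)
λ_5 = (11, 11, 10, 5, 2, 3, 2)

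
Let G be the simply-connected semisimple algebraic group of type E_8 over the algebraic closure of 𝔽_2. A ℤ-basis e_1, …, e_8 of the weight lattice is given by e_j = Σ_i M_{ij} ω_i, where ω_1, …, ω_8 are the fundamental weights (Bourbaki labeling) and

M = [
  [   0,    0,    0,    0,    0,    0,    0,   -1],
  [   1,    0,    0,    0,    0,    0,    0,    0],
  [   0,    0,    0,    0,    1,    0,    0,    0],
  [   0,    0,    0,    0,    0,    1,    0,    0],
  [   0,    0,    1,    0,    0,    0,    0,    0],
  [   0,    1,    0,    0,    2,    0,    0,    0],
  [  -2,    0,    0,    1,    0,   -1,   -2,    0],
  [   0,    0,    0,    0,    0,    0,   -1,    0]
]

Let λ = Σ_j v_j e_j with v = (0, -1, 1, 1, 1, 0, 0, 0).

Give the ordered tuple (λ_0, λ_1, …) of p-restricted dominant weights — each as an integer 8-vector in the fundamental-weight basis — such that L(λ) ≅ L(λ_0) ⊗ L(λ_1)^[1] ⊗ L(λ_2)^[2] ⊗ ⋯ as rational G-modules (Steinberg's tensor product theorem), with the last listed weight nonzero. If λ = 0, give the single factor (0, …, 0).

Converting to the ω-basis (c_i = row i of M dotted with v = (0, -1, 1, 1, 1, 0, 0, 0)):
  c_1 = 0*0 + 0*-1 + 0*1 + 0*1 + 0*1 + 0*0 + 0*0 + -1*0 = 0
  c_2 = 1*0 + 0*-1 + 0*1 + 0*1 + 0*1 + 0*0 + 0*0 + 0*0 = 0
  c_3 = 0*0 + 0*-1 + 0*1 + 0*1 + 1*1 + 0*0 + 0*0 + 0*0 = 1
  c_4 = 0*0 + 0*-1 + 0*1 + 0*1 + 0*1 + 1*0 + 0*0 + 0*0 = 0
  c_5 = 0*0 + 0*-1 + 1*1 + 0*1 + 0*1 + 0*0 + 0*0 + 0*0 = 1
  c_6 = 0*0 + 1*-1 + 0*1 + 0*1 + 2*1 + 0*0 + 0*0 + 0*0 = 1
  c_7 = -2*0 + 0*-1 + 0*1 + 1*1 + 0*1 + -1*0 + -2*0 + 0*0 = 1
  c_8 = 0*0 + 0*-1 + 0*1 + 0*1 + 0*1 + 0*0 + -1*0 + 0*0 = 0
p = 2; digits c_i = Σ_j d_{ij}·2^j, 0 ≤ d_{ij} < 2:
  c_1 = 0
  c_2 = 0
  c_3 = 1 = 1·2^0
  c_4 = 0
  c_5 = 1 = 1·2^0
  c_6 = 1 = 1·2^0
  c_7 = 1 = 1·2^0
  c_8 = 0
p-restricted factor λ_0 = (0, 0, 1, 0, 1, 1, 1, 0)

((0, 0, 1, 0, 1, 1, 1, 0),)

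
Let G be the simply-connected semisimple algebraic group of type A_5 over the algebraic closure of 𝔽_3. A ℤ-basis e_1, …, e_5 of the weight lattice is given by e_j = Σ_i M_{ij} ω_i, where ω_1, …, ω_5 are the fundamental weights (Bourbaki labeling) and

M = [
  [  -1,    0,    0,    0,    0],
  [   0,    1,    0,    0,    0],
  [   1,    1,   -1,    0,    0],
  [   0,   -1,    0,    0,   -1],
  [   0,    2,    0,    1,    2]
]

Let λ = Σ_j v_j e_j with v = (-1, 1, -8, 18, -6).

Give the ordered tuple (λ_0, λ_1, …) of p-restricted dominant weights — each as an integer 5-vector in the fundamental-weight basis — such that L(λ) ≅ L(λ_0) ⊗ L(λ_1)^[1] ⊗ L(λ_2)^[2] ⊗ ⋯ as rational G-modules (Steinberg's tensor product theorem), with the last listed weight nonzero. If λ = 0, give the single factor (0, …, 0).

In the fundamental-weight basis, λ has coordinates c = M·v (v = (-1, 1, -8, 18, -6)):
  c_1 = (-1)·(-1) + (0)·(1) + (0)·(-8) + (0)·(18) + (0)·(-6) = 1
  c_2 = (0)·(-1) + (1)·(1) + (0)·(-8) + (0)·(18) + (0)·(-6) = 1
  c_3 = (1)·(-1) + (1)·(1) + (-1)·(-8) + (0)·(18) + (0)·(-6) = 8
  c_4 = (0)·(-1) + (-1)·(1) + (0)·(-8) + (0)·(18) + (-1)·(-6) = 5
  c_5 = (0)·(-1) + (2)·(1) + (0)·(-8) + (1)·(18) + (2)·(-6) = 8
Base-3 expansion of each c_i:
  c_1 = 1 = 1·3^0
  c_2 = 1 = 1·3^0
  c_3 = 8 = 2·3^0 + 2·3^1
  c_4 = 5 = 2·3^0 + 1·3^1
  c_5 = 8 = 2·3^0 + 2·3^1
λ_0 = (1, 1, 2, 2, 2)
λ_1 = (0, 0, 2, 1, 2)

((1, 1, 2, 2, 2), (0, 0, 2, 1, 2))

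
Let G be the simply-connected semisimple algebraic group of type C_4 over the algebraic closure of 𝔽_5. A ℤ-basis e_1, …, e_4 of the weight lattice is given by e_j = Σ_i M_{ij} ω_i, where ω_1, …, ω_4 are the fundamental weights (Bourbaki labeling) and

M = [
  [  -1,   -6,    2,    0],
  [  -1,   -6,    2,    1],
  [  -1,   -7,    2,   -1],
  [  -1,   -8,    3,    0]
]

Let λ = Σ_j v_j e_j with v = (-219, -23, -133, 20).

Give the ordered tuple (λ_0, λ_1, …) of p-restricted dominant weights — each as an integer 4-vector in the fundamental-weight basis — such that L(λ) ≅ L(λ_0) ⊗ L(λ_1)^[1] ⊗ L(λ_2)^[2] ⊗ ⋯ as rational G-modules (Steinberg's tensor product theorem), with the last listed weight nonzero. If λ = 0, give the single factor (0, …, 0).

Compute c_i = Σ_j M_{ij} v_j with v = (-219, -23, -133, 20):
  c_1 = (-1)·(-219) + (-6)·(-23) + (2)·(-133) + 0·20 = 91
  c_2 = (-1)·(-219) + (-6)·(-23) + (2)·(-133) + 1·20 = 111
  c_3 = (-1)·(-219) + (-7)·(-23) + (2)·(-133) + (-1)·(20) = 94
  c_4 = (-1)·(-219) + (-8)·(-23) + (3)·(-133) + 0·20 = 4
Base-5 expansion of each c_i:
  c_1 = 91 = 1·5^0 + 3·5^1 + 3·5^2
  c_2 = 111 = 1·5^0 + 2·5^1 + 4·5^2
  c_3 = 94 = 4·5^0 + 3·5^1 + 3·5^2
  c_4 = 4 = 4·5^0
p-restricted factor λ_0 = (1, 1, 4, 4)
p-restricted factor λ_1 = (3, 2, 3, 0)
p-restricted factor λ_2 = (3, 4, 3, 0)

((1, 1, 4, 4), (3, 2, 3, 0), (3, 4, 3, 0))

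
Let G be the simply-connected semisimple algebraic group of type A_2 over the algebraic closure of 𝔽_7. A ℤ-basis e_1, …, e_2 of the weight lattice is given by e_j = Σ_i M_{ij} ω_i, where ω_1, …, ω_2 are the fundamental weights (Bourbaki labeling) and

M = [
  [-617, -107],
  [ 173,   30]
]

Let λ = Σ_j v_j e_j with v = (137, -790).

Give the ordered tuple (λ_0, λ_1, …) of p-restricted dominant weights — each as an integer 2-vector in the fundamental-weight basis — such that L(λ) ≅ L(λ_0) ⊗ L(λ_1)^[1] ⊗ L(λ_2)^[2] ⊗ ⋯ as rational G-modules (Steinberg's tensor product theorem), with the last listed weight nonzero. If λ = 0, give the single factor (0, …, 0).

Change of basis e → ω: c = M·v where v = (137, -790):
  c_1 = (-617)·(137) + (-107)·(-790) = 1
  c_2 = 173·137 + (30)·(-790) = 1
Expand coordinatewise in base 7:
  c_1 = 1 = 1·7^0
  c_2 = 1 = 1·7^0
p-restricted factor λ_0 = (1, 1)

((1, 1),)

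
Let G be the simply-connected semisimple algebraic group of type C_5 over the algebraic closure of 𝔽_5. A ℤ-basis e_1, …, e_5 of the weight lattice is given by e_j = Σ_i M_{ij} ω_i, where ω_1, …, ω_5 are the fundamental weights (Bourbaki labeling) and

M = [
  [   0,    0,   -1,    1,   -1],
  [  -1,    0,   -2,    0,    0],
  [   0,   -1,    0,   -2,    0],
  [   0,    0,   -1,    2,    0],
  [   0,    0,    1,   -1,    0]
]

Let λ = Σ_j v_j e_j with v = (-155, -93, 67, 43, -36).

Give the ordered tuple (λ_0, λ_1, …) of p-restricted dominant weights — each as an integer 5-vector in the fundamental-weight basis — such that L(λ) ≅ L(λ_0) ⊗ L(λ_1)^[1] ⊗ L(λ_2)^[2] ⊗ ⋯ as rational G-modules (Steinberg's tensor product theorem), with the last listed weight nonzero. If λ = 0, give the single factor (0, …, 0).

((2, 1, 2, 4, 4), (2, 4, 1, 3, 4))

In the fundamental-weight basis, λ has coordinates c = M·v (v = (-155, -93, 67, 43, -36)):
  c_1 = (0)·(-155) + (0)·(-93) + (-1)·(67) + 1·43 + (-1)·(-36) = 12
  c_2 = (-1)·(-155) + (0)·(-93) + (-2)·(67) + 0·43 + (0)·(-36) = 21
  c_3 = (0)·(-155) + (-1)·(-93) + 0·67 + (-2)·(43) + (0)·(-36) = 7
  c_4 = (0)·(-155) + (0)·(-93) + (-1)·(67) + 2·43 + (0)·(-36) = 19
  c_5 = (0)·(-155) + (0)·(-93) + 1·67 + (-1)·(43) + (0)·(-36) = 24
Base-5 expansion of each c_i:
  c_1 = 12 = 2·5^0 + 2·5^1
  c_2 = 21 = 1·5^0 + 4·5^1
  c_3 = 7 = 2·5^0 + 1·5^1
  c_4 = 19 = 4·5^0 + 3·5^1
  c_5 = 24 = 4·5^0 + 4·5^1
Factor λ_0 = (2, 1, 2, 4, 4)
Factor λ_1 = (2, 4, 1, 3, 4)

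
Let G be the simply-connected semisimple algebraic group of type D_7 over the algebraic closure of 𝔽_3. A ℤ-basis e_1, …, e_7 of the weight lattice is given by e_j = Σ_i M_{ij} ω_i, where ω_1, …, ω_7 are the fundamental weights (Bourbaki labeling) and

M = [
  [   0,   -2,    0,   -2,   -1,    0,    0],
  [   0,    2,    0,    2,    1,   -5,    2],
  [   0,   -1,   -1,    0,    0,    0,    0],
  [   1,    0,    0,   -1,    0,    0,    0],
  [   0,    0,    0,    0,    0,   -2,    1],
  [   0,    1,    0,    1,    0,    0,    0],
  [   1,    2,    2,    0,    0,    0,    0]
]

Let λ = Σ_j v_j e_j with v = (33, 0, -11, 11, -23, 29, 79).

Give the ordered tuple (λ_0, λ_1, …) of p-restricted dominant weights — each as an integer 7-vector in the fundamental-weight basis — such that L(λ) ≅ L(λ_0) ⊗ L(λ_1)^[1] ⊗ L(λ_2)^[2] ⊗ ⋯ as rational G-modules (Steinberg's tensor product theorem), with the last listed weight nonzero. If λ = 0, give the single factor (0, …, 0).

((1, 0, 2, 1, 0, 2, 2), (0, 1, 0, 1, 1, 0, 0), (0, 1, 1, 2, 2, 1, 1))

ω-coordinates c = M·v, v = (33, 0, -11, 11, -23, 29, 79):
  c_1 = 0*33 + -2*0 + 0*-11 + -2*11 + -1*-23 + 0*29 + 0*79 = 1
  c_2 = 0*33 + 2*0 + 0*-11 + 2*11 + 1*-23 + -5*29 + 2*79 = 12
  c_3 = 0*33 + -1*0 + -1*-11 + 0*11 + 0*-23 + 0*29 + 0*79 = 11
  c_4 = 1*33 + 0*0 + 0*-11 + -1*11 + 0*-23 + 0*29 + 0*79 = 22
  c_5 = 0*33 + 0*0 + 0*-11 + 0*11 + 0*-23 + -2*29 + 1*79 = 21
  c_6 = 0*33 + 1*0 + 0*-11 + 1*11 + 0*-23 + 0*29 + 0*79 = 11
  c_7 = 1*33 + 2*0 + 2*-11 + 0*11 + 0*-23 + 0*29 + 0*79 = 11
Expand coordinatewise in base 3:
  c_1 = 1 = 1·3^0
  c_2 = 12 = 0·3^0 + 1·3^1 + 1·3^2
  c_3 = 11 = 2·3^0 + 0·3^1 + 1·3^2
  c_4 = 22 = 1·3^0 + 1·3^1 + 2·3^2
  c_5 = 21 = 0·3^0 + 1·3^1 + 2·3^2
  c_6 = 11 = 2·3^0 + 0·3^1 + 1·3^2
  c_7 = 11 = 2·3^0 + 0·3^1 + 1·3^2
p-restricted factor λ_0 = (1, 0, 2, 1, 0, 2, 2)
p-restricted factor λ_1 = (0, 1, 0, 1, 1, 0, 0)
p-restricted factor λ_2 = (0, 1, 1, 2, 2, 1, 1)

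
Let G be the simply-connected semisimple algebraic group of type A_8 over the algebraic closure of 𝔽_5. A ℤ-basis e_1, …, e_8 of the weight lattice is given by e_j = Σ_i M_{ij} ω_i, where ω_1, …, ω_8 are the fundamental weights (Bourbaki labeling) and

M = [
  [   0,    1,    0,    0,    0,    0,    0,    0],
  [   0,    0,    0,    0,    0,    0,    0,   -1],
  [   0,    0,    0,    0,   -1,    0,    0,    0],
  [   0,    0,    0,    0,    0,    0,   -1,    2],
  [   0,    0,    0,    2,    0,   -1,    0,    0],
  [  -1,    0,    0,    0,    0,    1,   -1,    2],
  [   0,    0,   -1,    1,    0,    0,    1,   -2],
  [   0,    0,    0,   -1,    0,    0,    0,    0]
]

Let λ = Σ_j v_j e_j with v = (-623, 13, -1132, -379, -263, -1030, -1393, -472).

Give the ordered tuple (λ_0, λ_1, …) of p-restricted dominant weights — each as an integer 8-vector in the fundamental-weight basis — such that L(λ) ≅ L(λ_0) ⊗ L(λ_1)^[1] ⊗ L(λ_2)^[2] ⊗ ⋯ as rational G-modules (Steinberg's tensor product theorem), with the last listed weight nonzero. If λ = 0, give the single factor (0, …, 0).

ω-coordinates c = M·v, v = (-623, 13, -1132, -379, -263, -1030, -1393, -472):
  c_1 = (0)·(-623) + (1)·(13) + (0)·(-1132) + (0)·(-379) + (0)·(-263) + (0)·(-1030) + (0)·(-1393) + (0)·(-472) = 13
  c_2 = (0)·(-623) + (0)·(13) + (0)·(-1132) + (0)·(-379) + (0)·(-263) + (0)·(-1030) + (0)·(-1393) + (-1)·(-472) = 472
  c_3 = (0)·(-623) + (0)·(13) + (0)·(-1132) + (0)·(-379) + (-1)·(-263) + (0)·(-1030) + (0)·(-1393) + (0)·(-472) = 263
  c_4 = (0)·(-623) + (0)·(13) + (0)·(-1132) + (0)·(-379) + (0)·(-263) + (0)·(-1030) + (-1)·(-1393) + (2)·(-472) = 449
  c_5 = (0)·(-623) + (0)·(13) + (0)·(-1132) + (2)·(-379) + (0)·(-263) + (-1)·(-1030) + (0)·(-1393) + (0)·(-472) = 272
  c_6 = (-1)·(-623) + (0)·(13) + (0)·(-1132) + (0)·(-379) + (0)·(-263) + (1)·(-1030) + (-1)·(-1393) + (2)·(-472) = 42
  c_7 = (0)·(-623) + (0)·(13) + (-1)·(-1132) + (1)·(-379) + (0)·(-263) + (0)·(-1030) + (1)·(-1393) + (-2)·(-472) = 304
  c_8 = (0)·(-623) + (0)·(13) + (0)·(-1132) + (-1)·(-379) + (0)·(-263) + (0)·(-1030) + (0)·(-1393) + (0)·(-472) = 379
Expand coordinatewise in base 5:
  c_1 = 13 = 3·5^0 + 2·5^1
  c_2 = 472 = 2·5^0 + 4·5^1 + 3·5^2 + 3·5^3
  c_3 = 263 = 3·5^0 + 2·5^1 + 0·5^2 + 2·5^3
  c_4 = 449 = 4·5^0 + 4·5^1 + 2·5^2 + 3·5^3
  c_5 = 272 = 2·5^0 + 4·5^1 + 0·5^2 + 2·5^3
  c_6 = 42 = 2·5^0 + 3·5^1 + 1·5^2
  c_7 = 304 = 4·5^0 + 0·5^1 + 2·5^2 + 2·5^3
  c_8 = 379 = 4·5^0 + 0·5^1 + 0·5^2 + 3·5^3
Factor λ_0 = (3, 2, 3, 4, 2, 2, 4, 4)
Factor λ_1 = (2, 4, 2, 4, 4, 3, 0, 0)
Factor λ_2 = (0, 3, 0, 2, 0, 1, 2, 0)
Factor λ_3 = (0, 3, 2, 3, 2, 0, 2, 3)

((3, 2, 3, 4, 2, 2, 4, 4), (2, 4, 2, 4, 4, 3, 0, 0), (0, 3, 0, 2, 0, 1, 2, 0), (0, 3, 2, 3, 2, 0, 2, 3))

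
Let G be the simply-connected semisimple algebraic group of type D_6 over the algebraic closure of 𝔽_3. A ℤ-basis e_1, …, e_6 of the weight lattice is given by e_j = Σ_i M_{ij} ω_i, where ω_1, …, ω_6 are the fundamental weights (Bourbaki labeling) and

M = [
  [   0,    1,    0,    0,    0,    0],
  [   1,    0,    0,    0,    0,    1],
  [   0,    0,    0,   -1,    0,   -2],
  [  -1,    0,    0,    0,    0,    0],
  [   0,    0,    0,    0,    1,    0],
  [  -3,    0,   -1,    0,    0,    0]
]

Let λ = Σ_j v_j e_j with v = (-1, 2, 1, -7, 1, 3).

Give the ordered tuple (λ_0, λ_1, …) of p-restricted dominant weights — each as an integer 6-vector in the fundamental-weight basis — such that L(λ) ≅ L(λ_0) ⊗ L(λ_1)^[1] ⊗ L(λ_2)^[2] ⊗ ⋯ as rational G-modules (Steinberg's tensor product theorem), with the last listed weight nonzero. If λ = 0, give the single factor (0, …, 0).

((2, 2, 1, 1, 1, 2),)

Compute c_i = Σ_j M_{ij} v_j with v = (-1, 2, 1, -7, 1, 3):
  c_1 = 0*-1 + 1*2 + 0*1 + 0*-7 + 0*1 + 0*3 = 2
  c_2 = 1*-1 + 0*2 + 0*1 + 0*-7 + 0*1 + 1*3 = 2
  c_3 = 0*-1 + 0*2 + 0*1 + -1*-7 + 0*1 + -2*3 = 1
  c_4 = -1*-1 + 0*2 + 0*1 + 0*-7 + 0*1 + 0*3 = 1
  c_5 = 0*-1 + 0*2 + 0*1 + 0*-7 + 1*1 + 0*3 = 1
  c_6 = -3*-1 + 0*2 + -1*1 + 0*-7 + 0*1 + 0*3 = 2
Writing each c_i in base p = 3:
  c_1 = 2 = 2·3^0
  c_2 = 2 = 2·3^0
  c_3 = 1 = 1·3^0
  c_4 = 1 = 1·3^0
  c_5 = 1 = 1·3^0
  c_6 = 2 = 2·3^0
Factor λ_0 = (2, 2, 1, 1, 1, 2)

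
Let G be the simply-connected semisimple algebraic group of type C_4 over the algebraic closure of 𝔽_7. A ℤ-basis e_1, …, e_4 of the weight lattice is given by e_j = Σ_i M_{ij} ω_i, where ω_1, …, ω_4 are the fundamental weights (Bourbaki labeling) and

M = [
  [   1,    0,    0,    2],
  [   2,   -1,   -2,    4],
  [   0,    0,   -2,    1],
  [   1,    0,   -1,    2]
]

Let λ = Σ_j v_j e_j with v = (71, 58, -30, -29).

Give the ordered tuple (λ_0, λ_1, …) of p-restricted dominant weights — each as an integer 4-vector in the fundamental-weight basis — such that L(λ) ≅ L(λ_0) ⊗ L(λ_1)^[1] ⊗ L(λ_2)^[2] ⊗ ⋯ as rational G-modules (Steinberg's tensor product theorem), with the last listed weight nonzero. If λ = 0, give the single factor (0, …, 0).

Change of basis e → ω: c = M·v where v = (71, 58, -30, -29):
  c_1 = 1*71 + 0*58 + 0*-30 + 2*-29 = 13
  c_2 = 2*71 + -1*58 + -2*-30 + 4*-29 = 28
  c_3 = 0*71 + 0*58 + -2*-30 + 1*-29 = 31
  c_4 = 1*71 + 0*58 + -1*-30 + 2*-29 = 43
p = 7; digits c_i = Σ_j d_{ij}·7^j, 0 ≤ d_{ij} < 7:
  c_1 = 13 = 6·7^0 + 1·7^1
  c_2 = 28 = 0·7^0 + 4·7^1
  c_3 = 31 = 3·7^0 + 4·7^1
  c_4 = 43 = 1·7^0 + 6·7^1
λ_0 = (6, 0, 3, 1)
λ_1 = (1, 4, 4, 6)

((6, 0, 3, 1), (1, 4, 4, 6))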